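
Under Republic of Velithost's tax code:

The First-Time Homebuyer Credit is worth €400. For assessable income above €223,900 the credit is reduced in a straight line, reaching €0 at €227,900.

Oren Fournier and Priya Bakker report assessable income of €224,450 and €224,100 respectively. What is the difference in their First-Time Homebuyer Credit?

€35

Oren (€224,450): First-Time Homebuyer Credit: €224,450 is €550 into a €4,000 phase-out range, leaving 3,450/4,000 of the credit: €400 × 3,450/4,000 = €345.
Priya (€224,100): First-Time Homebuyer Credit: €224,100 is €200 into a €4,000 phase-out range, leaving 3,800/4,000 of the credit: €400 × 3,800/4,000 = €380.
Difference: |€345 − €380| = €35.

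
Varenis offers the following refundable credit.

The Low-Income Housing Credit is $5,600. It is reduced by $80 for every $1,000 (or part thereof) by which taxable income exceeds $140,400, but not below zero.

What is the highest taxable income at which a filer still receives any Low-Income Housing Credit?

After 69 increments the reduction is 69 × $80 = $5,520, leaving $80; one more increment wipes it out. Increment 69 ends at excess 69 × $1,000 = $69,000, so the highest qualifying income is $140,400 + $69,000 = $209,400.

$209,400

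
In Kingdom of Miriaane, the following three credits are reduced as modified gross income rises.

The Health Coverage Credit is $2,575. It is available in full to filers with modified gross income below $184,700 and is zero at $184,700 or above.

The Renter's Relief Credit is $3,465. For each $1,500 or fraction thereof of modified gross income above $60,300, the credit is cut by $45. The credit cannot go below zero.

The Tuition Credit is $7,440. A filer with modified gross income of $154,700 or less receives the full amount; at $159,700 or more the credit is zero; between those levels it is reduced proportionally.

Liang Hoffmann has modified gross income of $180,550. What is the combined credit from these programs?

Health Coverage Credit: $180,550 is below the $184,700 cutoff, so the full $2,575 applies.
Renter's Relief Credit: income exceeds $60,300 by $120,250 → 81 increments × $45 = $3,645 ≥ base, so the credit is $0.
Tuition Credit: $180,550 is at or above $159,700, so the credit is $0.
Total: $2,575 + $0 + $0 = $2,575.

$2,575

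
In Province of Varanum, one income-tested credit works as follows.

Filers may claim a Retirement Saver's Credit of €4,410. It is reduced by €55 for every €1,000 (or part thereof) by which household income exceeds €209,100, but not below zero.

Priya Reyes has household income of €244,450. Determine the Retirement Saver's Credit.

€2,430

Retirement Saver's Credit: income exceeds €209,100 by €35,350, which is 36 full-or-partial €1,000 increments; reduction = 36 × €55 = €1,980, leaving €2,430.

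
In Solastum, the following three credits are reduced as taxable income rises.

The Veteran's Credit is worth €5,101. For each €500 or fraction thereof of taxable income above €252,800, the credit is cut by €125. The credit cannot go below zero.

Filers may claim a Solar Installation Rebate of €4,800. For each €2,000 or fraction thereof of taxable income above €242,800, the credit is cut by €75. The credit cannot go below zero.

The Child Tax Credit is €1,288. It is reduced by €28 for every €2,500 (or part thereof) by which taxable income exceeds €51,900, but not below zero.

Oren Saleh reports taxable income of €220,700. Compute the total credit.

€9,901

Veteran's Credit: €220,700 is at or below the €252,800 threshold, so the full €5,101 applies.
Solar Installation Rebate: €220,700 is at or below the €242,800 threshold, so the full €4,800 applies.
Child Tax Credit: income exceeds €51,900 by €168,800 → 68 increments × €28 = €1,904 ≥ base, so the credit is €0.
Total: €5,101 + €4,800 + €0 = €9,901.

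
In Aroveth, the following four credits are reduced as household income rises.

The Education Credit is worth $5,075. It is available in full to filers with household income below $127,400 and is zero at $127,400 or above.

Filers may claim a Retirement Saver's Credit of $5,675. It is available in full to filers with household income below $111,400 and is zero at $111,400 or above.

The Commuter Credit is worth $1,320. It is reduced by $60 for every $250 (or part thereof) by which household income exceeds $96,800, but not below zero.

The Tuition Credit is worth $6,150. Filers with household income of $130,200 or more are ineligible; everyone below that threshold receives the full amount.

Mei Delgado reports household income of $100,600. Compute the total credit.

Education Credit: $100,600 is below the $127,400 cutoff, so the full $5,075 applies.
Retirement Saver's Credit: $100,600 is below the $111,400 cutoff, so the full $5,675 applies.
Commuter Credit: income exceeds $96,800 by $3,800, which is 16 full-or-partial $250 increments; reduction = 16 × $60 = $960, leaving $360.
Tuition Credit: $100,600 is below the $130,200 cutoff, so the full $6,150 applies.
Total: $5,075 + $5,675 + $360 + $6,150 = $17,260.

$17,260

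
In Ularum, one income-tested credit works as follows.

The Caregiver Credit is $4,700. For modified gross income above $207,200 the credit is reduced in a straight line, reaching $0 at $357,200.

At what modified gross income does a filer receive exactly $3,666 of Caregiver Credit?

$240,200

$3,666 is 3,666/4,700 of the full $4,700, so 1,034/4,700 of the $150,000 range has been used: income = $207,200 + $150,000 × 1,034/4,700 = $240,200.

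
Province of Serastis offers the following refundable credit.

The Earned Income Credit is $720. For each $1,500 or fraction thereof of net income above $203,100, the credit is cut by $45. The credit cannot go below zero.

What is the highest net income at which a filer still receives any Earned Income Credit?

After 15 increments the reduction is 15 × $45 = $675, leaving $45; one more increment wipes it out. Increment 15 ends at excess 15 × $1,500 = $22,500, so the highest qualifying income is $203,100 + $22,500 = $225,600.

$225,600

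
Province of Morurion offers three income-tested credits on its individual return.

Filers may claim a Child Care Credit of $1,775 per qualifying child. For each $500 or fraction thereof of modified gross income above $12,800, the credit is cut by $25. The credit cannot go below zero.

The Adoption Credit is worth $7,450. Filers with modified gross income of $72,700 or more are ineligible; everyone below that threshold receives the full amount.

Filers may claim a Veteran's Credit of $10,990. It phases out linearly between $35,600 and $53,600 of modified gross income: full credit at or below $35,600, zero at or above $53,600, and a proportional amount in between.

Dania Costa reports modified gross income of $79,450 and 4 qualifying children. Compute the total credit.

Child Care Credit: base = 4 × $1,775 = $7,100. income exceeds $12,800 by $66,650, which is 134 full-or-partial $500 increments; reduction = 134 × $25 = $3,350, leaving $3,750.
Adoption Credit: $79,450 meets or exceeds the $72,700 cutoff, so the credit is $0.
Veteran's Credit: $79,450 is at or above $53,600, so the credit is $0.
Total: $3,750 + $0 + $0 = $3,750.

$3,750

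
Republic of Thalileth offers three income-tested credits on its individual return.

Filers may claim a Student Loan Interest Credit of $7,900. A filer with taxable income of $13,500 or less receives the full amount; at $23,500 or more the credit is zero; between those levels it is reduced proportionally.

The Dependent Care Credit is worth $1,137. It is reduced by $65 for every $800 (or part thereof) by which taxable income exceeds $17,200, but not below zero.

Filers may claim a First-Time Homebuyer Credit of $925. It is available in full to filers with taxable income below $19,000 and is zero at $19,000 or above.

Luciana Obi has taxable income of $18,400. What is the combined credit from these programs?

$5,961

Student Loan Interest Credit: $18,400 is $4,900 into a $10,000 phase-out range, leaving 5,100/10,000 of the credit: $7,900 × 5,100/10,000 = $4,029.
Dependent Care Credit: income exceeds $17,200 by $1,200, which is 2 full-or-partial $800 increments; reduction = 2 × $65 = $130, leaving $1,007.
First-Time Homebuyer Credit: $18,400 is below the $19,000 cutoff, so the full $925 applies.
Total: $4,029 + $1,007 + $925 = $5,961.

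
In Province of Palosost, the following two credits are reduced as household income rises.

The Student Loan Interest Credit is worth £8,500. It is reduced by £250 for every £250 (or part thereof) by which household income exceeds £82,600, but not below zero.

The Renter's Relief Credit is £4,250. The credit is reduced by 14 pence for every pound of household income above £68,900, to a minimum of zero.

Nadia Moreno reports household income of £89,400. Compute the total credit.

£2,880

Student Loan Interest Credit: income exceeds £82,600 by £6,800, which is 28 full-or-partial £250 increments; reduction = 28 × £250 = £7,000, leaving £1,500.
Renter's Relief Credit: 14% of the £20,500 excess over £68,900 is £2,870; credit = £4,250 − £2,870 = £1,380.
Total: £1,500 + £1,380 = £2,880.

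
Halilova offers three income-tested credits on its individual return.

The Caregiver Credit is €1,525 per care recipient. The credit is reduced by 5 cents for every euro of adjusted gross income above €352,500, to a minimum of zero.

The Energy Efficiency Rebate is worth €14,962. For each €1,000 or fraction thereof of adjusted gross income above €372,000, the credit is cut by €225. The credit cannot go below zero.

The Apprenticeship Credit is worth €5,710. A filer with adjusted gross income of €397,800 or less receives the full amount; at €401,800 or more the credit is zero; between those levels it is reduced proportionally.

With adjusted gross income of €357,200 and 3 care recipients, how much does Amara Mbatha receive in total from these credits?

€25,012

Caregiver Credit: base = 3 × €1,525 = €4,575. 5% of the €4,700 excess over €352,500 is €235; credit = €4,575 − €235 = €4,340.
Energy Efficiency Rebate: €357,200 is at or below the €372,000 threshold, so the full €14,962 applies.
Apprenticeship Credit: €357,200 is at or below the €397,800 threshold, so the full €5,710 applies.
Total: €4,340 + €14,962 + €5,710 = €25,012.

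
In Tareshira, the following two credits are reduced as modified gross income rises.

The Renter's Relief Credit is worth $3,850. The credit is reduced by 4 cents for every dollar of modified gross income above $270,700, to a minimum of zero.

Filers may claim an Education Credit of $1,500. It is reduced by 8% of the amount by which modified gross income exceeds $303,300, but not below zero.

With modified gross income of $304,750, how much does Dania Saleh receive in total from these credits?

$3,872

Renter's Relief Credit: 4% of the $34,050 excess over $270,700 is $1,362; credit = $3,850 − $1,362 = $2,488.
Education Credit: 8% of the $1,450 excess over $303,300 is $116; credit = $1,500 − $116 = $1,384.
Total: $2,488 + $1,384 = $3,872.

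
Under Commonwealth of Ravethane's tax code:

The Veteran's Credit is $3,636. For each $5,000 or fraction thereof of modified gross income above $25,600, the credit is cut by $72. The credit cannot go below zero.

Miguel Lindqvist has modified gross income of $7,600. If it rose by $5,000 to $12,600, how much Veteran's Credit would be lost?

$0

At $7,600 — $7,600 is at or below the $25,600 threshold, so the full $3,636 applies.
At $12,600 — $12,600 is at or below the $25,600 threshold, so the full $3,636 applies.
Lost: $3,636 − $3,636 = $0.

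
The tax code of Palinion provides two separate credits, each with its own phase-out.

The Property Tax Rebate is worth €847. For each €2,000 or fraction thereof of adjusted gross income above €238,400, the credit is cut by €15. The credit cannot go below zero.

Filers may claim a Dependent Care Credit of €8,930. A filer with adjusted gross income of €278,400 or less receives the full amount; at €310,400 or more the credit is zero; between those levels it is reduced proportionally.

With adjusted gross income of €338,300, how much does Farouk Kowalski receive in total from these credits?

€97

Property Tax Rebate: income exceeds €238,400 by €99,900, which is 50 full-or-partial €2,000 increments; reduction = 50 × €15 = €750, leaving €97.
Dependent Care Credit: €338,300 is at or above €310,400, so the credit is €0.
Total: €97 + €0 = €97.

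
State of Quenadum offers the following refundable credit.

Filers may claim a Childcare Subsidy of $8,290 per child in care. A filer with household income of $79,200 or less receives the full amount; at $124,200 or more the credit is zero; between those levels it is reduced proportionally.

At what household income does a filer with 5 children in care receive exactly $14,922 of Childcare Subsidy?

Full credit = 5 × $8,290 = $41,450.
$14,922 is 14,922/41,450 of the full $41,450, so 26,528/41,450 of the $45,000 range has been used: income = $79,200 + $45,000 × 26,528/41,450 = $108,000.

$108,000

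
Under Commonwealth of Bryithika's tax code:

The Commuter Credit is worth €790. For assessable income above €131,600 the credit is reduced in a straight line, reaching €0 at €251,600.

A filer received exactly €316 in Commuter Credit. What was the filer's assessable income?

€203,600

€316 is 316/790 of the full €790, so 474/790 of the €120,000 range has been used: income = €131,600 + €120,000 × 474/790 = €203,600.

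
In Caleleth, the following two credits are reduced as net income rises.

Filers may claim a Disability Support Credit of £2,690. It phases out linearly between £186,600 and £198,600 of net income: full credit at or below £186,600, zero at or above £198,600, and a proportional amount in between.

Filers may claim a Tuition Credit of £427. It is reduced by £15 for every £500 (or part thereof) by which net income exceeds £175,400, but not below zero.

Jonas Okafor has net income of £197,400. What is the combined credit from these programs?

£269

Disability Support Credit: £197,400 is £10,800 into a £12,000 phase-out range, leaving 1,200/12,000 of the credit: £2,690 × 1,200/12,000 = £269.
Tuition Credit: income exceeds £175,400 by £22,000 → 44 increments × £15 = £660 ≥ base, so the credit is £0.
Total: £269 + £0 = £269.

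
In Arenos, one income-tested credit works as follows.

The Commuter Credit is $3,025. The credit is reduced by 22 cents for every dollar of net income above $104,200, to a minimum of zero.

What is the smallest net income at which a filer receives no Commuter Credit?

$117,950

The credit falls by 22% of each dollar above $104,200, so it reaches zero when the excess is $3,025 / 22% = $13,750: income = $104,200 + $13,750 = $117,950.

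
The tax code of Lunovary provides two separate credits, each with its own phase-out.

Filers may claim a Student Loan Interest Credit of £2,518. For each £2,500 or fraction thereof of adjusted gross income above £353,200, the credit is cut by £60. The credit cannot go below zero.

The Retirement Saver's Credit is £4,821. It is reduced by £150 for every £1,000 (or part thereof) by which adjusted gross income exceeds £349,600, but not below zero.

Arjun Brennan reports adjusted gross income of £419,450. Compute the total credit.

Student Loan Interest Credit: income exceeds £353,200 by £66,250, which is 27 full-or-partial £2,500 increments; reduction = 27 × £60 = £1,620, leaving £898.
Retirement Saver's Credit: income exceeds £349,600 by £69,850 → 70 increments × £150 = £10,500 ≥ base, so the credit is £0.
Total: £898 + £0 = £898.

£898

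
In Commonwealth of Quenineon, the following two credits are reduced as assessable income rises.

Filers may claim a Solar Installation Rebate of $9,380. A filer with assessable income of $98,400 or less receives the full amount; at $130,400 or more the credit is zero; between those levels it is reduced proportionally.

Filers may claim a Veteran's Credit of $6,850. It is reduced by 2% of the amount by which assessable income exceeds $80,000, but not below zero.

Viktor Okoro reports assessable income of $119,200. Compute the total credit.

Solar Installation Rebate: $119,200 is $20,800 into a $32,000 phase-out range, leaving 11,200/32,000 of the credit: $9,380 × 11,200/32,000 = $3,283.
Veteran's Credit: 2% of the $39,200 excess over $80,000 is $784; credit = $6,850 − $784 = $6,066.
Total: $3,283 + $6,066 = $9,349.

$9,349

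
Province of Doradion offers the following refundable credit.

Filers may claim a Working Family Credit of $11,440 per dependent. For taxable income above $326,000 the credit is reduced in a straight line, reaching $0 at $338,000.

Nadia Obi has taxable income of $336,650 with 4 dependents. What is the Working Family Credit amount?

Working Family Credit: base = 4 × $11,440 = $45,760. $336,650 is $10,650 into a $12,000 phase-out range, leaving 1,350/12,000 of the credit: $45,760 × 1,350/12,000 = $5,148.

$5,148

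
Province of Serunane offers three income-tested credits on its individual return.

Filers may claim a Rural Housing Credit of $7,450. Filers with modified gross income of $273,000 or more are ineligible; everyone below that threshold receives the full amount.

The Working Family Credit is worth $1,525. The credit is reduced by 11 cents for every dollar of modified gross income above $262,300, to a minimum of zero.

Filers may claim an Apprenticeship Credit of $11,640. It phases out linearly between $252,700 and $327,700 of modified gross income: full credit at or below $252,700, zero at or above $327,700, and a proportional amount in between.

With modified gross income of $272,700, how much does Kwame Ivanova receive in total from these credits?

$16,367

Rural Housing Credit: $272,700 is below the $273,000 cutoff, so the full $7,450 applies.
Working Family Credit: 11% of the $10,400 excess over $262,300 is $1,144; credit = $1,525 − $1,144 = $381.
Apprenticeship Credit: $272,700 is $20,000 into a $75,000 phase-out range, leaving 55,000/75,000 of the credit: $11,640 × 55,000/75,000 = $8,536.
Total: $7,450 + $381 + $8,536 = $16,367.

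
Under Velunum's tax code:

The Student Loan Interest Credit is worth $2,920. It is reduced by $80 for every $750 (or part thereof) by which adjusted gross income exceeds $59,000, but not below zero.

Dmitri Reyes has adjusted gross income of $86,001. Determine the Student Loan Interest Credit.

$0

Student Loan Interest Credit: income exceeds $59,000 by $27,001 → 37 increments × $80 = $2,960 ≥ base, so the credit is $0.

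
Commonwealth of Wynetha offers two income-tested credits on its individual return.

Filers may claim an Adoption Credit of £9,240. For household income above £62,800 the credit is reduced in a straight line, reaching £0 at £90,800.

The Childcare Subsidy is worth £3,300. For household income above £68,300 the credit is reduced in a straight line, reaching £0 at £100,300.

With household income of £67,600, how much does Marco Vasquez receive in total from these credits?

£10,956

Adoption Credit: £67,600 is £4,800 into a £28,000 phase-out range, leaving 23,200/28,000 of the credit: £9,240 × 23,200/28,000 = £7,656.
Childcare Subsidy: £67,600 is at or below the £68,300 threshold, so the full £3,300 applies.
Total: £7,656 + £3,300 = £10,956.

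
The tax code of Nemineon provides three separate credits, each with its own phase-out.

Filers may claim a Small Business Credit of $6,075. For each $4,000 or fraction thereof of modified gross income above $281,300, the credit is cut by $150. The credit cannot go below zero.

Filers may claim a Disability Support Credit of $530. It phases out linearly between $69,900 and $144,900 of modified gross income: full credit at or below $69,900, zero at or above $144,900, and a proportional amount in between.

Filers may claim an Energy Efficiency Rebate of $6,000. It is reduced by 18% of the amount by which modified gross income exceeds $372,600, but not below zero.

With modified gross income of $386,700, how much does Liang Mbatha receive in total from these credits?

$5,487

Small Business Credit: income exceeds $281,300 by $105,400, which is 27 full-or-partial $4,000 increments; reduction = 27 × $150 = $4,050, leaving $2,025.
Disability Support Credit: $386,700 is at or above $144,900, so the credit is $0.
Energy Efficiency Rebate: 18% of the $14,100 excess over $372,600 is $2,538; credit = $6,000 − $2,538 = $3,462.
Total: $2,025 + $0 + $3,462 = $5,487.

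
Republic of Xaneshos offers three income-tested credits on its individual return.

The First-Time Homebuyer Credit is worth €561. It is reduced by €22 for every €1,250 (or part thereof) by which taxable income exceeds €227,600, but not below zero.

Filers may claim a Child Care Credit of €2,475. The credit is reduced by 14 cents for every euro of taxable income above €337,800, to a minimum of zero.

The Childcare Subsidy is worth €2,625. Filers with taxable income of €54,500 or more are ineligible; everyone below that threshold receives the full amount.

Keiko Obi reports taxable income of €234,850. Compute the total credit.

€2,904

First-Time Homebuyer Credit: income exceeds €227,600 by €7,250, which is 6 full-or-partial €1,250 increments; reduction = 6 × €22 = €132, leaving €429.
Child Care Credit: €234,850 is at or below the €337,800 threshold, so the full €2,475 applies.
Childcare Subsidy: €234,850 meets or exceeds the €54,500 cutoff, so the credit is €0.
Total: €429 + €2,475 + €0 = €2,904.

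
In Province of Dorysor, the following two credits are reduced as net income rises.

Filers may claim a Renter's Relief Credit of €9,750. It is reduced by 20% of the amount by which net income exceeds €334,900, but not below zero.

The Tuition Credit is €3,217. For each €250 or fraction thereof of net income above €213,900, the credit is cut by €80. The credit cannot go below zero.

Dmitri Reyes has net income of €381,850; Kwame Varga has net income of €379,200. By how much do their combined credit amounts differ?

Dmitri (€381,850): Renter's Relief Credit: 20% of the €46,950 excess over €334,900 is €9,390; credit = €9,750 − €9,390 = €360. Tuition Credit: income exceeds €213,900 by €167,950 → 672 increments × €80 = €53,760 ≥ base, so the credit is €0. total €360 + €0 = €360
Kwame (€379,200): Renter's Relief Credit: 20% of the €44,300 excess over €334,900 is €8,860; credit = €9,750 − €8,860 = €890. Tuition Credit: income exceeds €213,900 by €165,300 → 662 increments × €80 = €52,960 ≥ base, so the credit is €0. total €890 + €0 = €890
Difference: |€360 − €890| = €530.

€530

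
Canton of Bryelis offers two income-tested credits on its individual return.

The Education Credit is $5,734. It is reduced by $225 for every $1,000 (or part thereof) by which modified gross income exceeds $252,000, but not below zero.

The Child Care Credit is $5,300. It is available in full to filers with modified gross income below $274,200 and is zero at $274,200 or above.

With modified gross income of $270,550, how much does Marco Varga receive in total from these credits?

Education Credit: income exceeds $252,000 by $18,550, which is 19 full-or-partial $1,000 increments; reduction = 19 × $225 = $4,275, leaving $1,459.
Child Care Credit: $270,550 is below the $274,200 cutoff, so the full $5,300 applies.
Total: $1,459 + $5,300 = $6,759.

$6,759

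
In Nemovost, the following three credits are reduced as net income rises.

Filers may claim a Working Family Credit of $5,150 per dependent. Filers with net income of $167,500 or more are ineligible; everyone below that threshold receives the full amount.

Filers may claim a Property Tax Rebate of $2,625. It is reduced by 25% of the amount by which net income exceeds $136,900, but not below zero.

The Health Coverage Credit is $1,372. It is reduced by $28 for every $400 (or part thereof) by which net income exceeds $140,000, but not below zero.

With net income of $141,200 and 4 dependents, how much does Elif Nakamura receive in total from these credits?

Working Family Credit: base = 4 × $5,150 = $20,600. $141,200 is below the $167,500 cutoff, so the full $20,600 applies.
Property Tax Rebate: 25% of the $4,300 excess over $136,900 is $1,075; credit = $2,625 − $1,075 = $1,550.
Health Coverage Credit: income exceeds $140,000 by $1,200, which is 3 full-or-partial $400 increments; reduction = 3 × $28 = $84, leaving $1,288.
Total: $20,600 + $1,550 + $1,288 = $23,438.

$23,438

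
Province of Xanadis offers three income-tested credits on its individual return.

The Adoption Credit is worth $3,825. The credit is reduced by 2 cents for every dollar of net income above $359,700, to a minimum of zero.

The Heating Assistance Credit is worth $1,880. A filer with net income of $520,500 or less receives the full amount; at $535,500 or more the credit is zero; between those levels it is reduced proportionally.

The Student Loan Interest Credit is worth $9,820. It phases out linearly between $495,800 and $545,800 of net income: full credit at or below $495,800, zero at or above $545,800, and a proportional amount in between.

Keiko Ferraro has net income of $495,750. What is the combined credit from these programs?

$12,804

Adoption Credit: 2% of the $136,050 excess over $359,700 is $2,721; credit = $3,825 − $2,721 = $1,104.
Heating Assistance Credit: $495,750 is at or below the $520,500 threshold, so the full $1,880 applies.
Student Loan Interest Credit: $495,750 is at or below the $495,800 threshold, so the full $9,820 applies.
Total: $1,104 + $1,880 + $9,820 = $12,804.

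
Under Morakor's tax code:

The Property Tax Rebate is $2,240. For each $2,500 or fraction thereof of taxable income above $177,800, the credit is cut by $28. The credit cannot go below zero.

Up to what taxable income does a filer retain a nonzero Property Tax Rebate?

After 79 increments the reduction is 79 × $28 = $2,212, leaving $28; one more increment wipes it out. Increment 79 ends at excess 79 × $2,500 = $197,500, so the highest qualifying income is $177,800 + $197,500 = $375,300.

$375,300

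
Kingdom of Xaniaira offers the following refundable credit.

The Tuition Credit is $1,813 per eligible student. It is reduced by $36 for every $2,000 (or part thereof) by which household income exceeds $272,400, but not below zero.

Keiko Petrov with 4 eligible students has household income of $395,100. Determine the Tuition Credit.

Tuition Credit: base = 4 × $1,813 = $7,252. income exceeds $272,400 by $122,700, which is 62 full-or-partial $2,000 increments; reduction = 62 × $36 = $2,232, leaving $5,020.

$5,020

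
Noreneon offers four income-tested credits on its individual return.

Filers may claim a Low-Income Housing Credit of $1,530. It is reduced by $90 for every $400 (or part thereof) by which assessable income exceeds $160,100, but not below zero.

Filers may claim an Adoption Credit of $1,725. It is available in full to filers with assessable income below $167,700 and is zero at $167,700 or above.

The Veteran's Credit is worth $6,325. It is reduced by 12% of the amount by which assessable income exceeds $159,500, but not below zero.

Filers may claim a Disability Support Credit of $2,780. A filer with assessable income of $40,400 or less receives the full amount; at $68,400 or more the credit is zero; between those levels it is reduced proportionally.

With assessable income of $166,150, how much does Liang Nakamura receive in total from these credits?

Low-Income Housing Credit: income exceeds $160,100 by $6,050, which is 16 full-or-partial $400 increments; reduction = 16 × $90 = $1,440, leaving $90.
Adoption Credit: $166,150 is below the $167,700 cutoff, so the full $1,725 applies.
Veteran's Credit: 12% of the $6,650 excess over $159,500 is $798; credit = $6,325 − $798 = $5,527.
Disability Support Credit: $166,150 is at or above $68,400, so the credit is $0.
Total: $90 + $1,725 + $5,527 + $0 = $7,342.

$7,342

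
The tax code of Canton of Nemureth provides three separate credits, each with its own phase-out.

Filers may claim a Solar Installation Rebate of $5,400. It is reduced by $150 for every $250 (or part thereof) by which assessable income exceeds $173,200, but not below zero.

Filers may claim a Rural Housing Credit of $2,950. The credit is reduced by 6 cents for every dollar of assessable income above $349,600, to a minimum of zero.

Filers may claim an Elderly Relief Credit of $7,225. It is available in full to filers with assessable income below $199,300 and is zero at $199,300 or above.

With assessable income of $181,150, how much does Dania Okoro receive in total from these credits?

$10,775

Solar Installation Rebate: income exceeds $173,200 by $7,950, which is 32 full-or-partial $250 increments; reduction = 32 × $150 = $4,800, leaving $600.
Rural Housing Credit: $181,150 is at or below the $349,600 threshold, so the full $2,950 applies.
Elderly Relief Credit: $181,150 is below the $199,300 cutoff, so the full $7,225 applies.
Total: $600 + $2,950 + $7,225 = $10,775.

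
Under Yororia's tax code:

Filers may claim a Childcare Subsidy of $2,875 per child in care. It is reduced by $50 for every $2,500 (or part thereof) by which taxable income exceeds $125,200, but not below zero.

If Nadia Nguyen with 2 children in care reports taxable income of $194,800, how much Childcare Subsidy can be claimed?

Childcare Subsidy: base = 2 × $2,875 = $5,750. income exceeds $125,200 by $69,600, which is 28 full-or-partial $2,500 increments; reduction = 28 × $50 = $1,400, leaving $4,350.

$4,350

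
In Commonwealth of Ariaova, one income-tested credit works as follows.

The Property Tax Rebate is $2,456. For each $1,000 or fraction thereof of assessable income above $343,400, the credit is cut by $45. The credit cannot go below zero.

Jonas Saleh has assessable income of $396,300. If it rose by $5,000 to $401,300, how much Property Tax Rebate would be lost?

At $396,300 — income exceeds $343,400 by $52,900, which is 53 full-or-partial $1,000 increments; reduction = 53 × $45 = $2,385, leaving $71.
At $401,300 — income exceeds $343,400 by $57,900 → 58 increments × $45 = $2,610 ≥ base, so the credit is $0.
Lost: $71 − $0 = $71.

$71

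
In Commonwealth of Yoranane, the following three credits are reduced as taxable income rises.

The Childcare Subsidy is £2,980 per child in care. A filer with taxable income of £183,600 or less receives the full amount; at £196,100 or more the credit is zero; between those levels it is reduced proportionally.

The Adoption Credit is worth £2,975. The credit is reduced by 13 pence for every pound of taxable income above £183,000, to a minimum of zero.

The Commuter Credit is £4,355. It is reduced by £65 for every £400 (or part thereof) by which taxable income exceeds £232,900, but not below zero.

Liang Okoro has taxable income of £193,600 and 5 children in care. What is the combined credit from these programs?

Childcare Subsidy: base = 5 × £2,980 = £14,900. £193,600 is £10,000 into a £12,500 phase-out range, leaving 2,500/12,500 of the credit: £14,900 × 2,500/12,500 = £2,980.
Adoption Credit: 13% of the £10,600 excess over £183,000 is £1,378; credit = £2,975 − £1,378 = £1,597.
Commuter Credit: £193,600 is at or below the £232,900 threshold, so the full £4,355 applies.
Total: £2,980 + £1,597 + £4,355 = £8,932.

£8,932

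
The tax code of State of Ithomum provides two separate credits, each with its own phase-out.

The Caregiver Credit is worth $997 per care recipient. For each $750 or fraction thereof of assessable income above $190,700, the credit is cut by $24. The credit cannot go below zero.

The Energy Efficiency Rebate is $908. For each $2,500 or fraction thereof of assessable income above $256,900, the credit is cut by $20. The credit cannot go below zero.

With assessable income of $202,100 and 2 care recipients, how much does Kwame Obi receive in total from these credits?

Caregiver Credit: base = 2 × $997 = $1,994. income exceeds $190,700 by $11,400, which is 16 full-or-partial $750 increments; reduction = 16 × $24 = $384, leaving $1,610.
Energy Efficiency Rebate: $202,100 is at or below the $256,900 threshold, so the full $908 applies.
Total: $1,610 + $908 = $2,518.

$2,518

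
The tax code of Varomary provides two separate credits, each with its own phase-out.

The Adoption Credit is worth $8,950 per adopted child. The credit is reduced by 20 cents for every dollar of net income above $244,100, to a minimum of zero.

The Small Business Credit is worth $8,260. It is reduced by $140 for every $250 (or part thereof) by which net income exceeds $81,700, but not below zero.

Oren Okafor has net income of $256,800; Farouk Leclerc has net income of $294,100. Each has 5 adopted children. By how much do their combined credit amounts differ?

Oren ($256,800): Adoption Credit: base = 5 × $8,950 = $44,750. 20% of the $12,700 excess over $244,100 is $2,540; credit = $44,750 − $2,540 = $42,210. Small Business Credit: income exceeds $81,700 by $175,100 → 701 increments × $140 = $98,140 ≥ base, so the credit is $0. total $42,210 + $0 = $42,210
Farouk ($294,100): Adoption Credit: base = 5 × $8,950 = $44,750. 20% of the $50,000 excess over $244,100 is $10,000; credit = $44,750 − $10,000 = $34,750. Small Business Credit: income exceeds $81,700 by $212,400 → 850 increments × $140 = $119,000 ≥ base, so the credit is $0. total $34,750 + $0 = $34,750
Difference: |$42,210 − $34,750| = $7,460.

$7,460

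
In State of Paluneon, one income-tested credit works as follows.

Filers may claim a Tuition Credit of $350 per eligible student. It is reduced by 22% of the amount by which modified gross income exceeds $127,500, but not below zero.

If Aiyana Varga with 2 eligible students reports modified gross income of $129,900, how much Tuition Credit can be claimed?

$172

Tuition Credit: base = 2 × $350 = $700. 22% of the $2,400 excess over $127,500 is $528; credit = $700 − $528 = $172.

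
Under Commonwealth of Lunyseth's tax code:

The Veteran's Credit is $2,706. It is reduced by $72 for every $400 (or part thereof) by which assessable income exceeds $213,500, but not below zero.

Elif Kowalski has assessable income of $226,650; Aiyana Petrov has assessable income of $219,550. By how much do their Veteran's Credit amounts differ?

Elif ($226,650): Veteran's Credit: income exceeds $213,500 by $13,150, which is 33 full-or-partial $400 increments; reduction = 33 × $72 = $2,376, leaving $330.
Aiyana ($219,550): Veteran's Credit: income exceeds $213,500 by $6,050, which is 16 full-or-partial $400 increments; reduction = 16 × $72 = $1,152, leaving $1,554.
Difference: |$330 − $1,554| = $1,224.

$1,224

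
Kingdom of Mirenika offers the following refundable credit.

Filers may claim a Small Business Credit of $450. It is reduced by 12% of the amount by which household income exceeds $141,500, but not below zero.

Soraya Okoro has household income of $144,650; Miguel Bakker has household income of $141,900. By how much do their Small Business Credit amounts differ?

Soraya ($144,650): Small Business Credit: 12% of the $3,150 excess over $141,500 is $378; credit = $450 − $378 = $72.
Miguel ($141,900): Small Business Credit: 12% of the $400 excess over $141,500 is $48; credit = $450 − $48 = $402.
Difference: |$72 − $402| = $330.

$330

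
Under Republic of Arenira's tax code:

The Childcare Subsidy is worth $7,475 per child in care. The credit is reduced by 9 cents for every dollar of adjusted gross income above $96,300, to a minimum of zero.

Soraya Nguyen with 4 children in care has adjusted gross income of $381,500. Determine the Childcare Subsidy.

Childcare Subsidy: base = 4 × $7,475 = $29,900. 9% of the $285,200 excess over $96,300 is $25,668; credit = $29,900 − $25,668 = $4,232.

$4,232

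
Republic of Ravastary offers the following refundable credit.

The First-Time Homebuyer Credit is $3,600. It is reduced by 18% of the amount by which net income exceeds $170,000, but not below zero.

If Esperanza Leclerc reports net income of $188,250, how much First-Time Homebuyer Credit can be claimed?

$315

First-Time Homebuyer Credit: 18% of the $18,250 excess over $170,000 is $3,285; credit = $3,600 − $3,285 = $315.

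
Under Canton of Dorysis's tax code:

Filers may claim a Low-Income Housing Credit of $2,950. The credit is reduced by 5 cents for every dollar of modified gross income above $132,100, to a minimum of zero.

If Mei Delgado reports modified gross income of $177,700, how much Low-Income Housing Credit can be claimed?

Low-Income Housing Credit: 5% of the $45,600 excess over $132,100 is $2,280; credit = $2,950 − $2,280 = $670.

$670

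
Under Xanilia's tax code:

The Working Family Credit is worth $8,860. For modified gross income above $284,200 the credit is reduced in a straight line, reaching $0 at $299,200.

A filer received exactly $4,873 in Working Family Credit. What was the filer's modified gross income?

$290,950

$4,873 is 4,873/8,860 of the full $8,860, so 3,987/8,860 of the $15,000 range has been used: income = $284,200 + $15,000 × 3,987/8,860 = $290,950.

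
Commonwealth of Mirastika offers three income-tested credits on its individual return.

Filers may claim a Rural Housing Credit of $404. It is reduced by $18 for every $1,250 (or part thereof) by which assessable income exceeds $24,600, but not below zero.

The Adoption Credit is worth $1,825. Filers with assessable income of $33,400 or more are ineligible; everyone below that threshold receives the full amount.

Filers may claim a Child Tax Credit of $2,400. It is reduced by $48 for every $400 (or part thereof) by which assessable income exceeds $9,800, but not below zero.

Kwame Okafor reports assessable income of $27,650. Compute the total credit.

Rural Housing Credit: income exceeds $24,600 by $3,050, which is 3 full-or-partial $1,250 increments; reduction = 3 × $18 = $54, leaving $350.
Adoption Credit: $27,650 is below the $33,400 cutoff, so the full $1,825 applies.
Child Tax Credit: income exceeds $9,800 by $17,850, which is 45 full-or-partial $400 increments; reduction = 45 × $48 = $2,160, leaving $240.
Total: $350 + $1,825 + $240 = $2,415.

$2,415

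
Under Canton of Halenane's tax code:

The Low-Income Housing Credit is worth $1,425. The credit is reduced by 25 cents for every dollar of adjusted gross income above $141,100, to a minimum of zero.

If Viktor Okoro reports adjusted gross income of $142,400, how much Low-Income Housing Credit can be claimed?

Low-Income Housing Credit: 25% of the $1,300 excess over $141,100 is $325; credit = $1,425 − $325 = $1,100.

$1,100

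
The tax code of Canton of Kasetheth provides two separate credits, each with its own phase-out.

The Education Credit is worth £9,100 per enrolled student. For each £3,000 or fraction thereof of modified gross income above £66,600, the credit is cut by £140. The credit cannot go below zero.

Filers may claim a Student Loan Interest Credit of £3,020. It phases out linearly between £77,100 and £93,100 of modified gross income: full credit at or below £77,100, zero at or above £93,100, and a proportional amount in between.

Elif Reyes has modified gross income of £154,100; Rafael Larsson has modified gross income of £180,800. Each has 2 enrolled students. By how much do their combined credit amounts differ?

Elif (£154,100): Education Credit: base = 2 × £9,100 = £18,200. income exceeds £66,600 by £87,500, which is 30 full-or-partial £3,000 increments; reduction = 30 × £140 = £4,200, leaving £14,000. Student Loan Interest Credit: £154,100 is at or above £93,100, so the credit is £0. total £14,000 + £0 = £14,000
Rafael (£180,800): Education Credit: base = 2 × £9,100 = £18,200. income exceeds £66,600 by £114,200, which is 39 full-or-partial £3,000 increments; reduction = 39 × £140 = £5,460, leaving £12,740. Student Loan Interest Credit: £180,800 is at or above £93,100, so the credit is £0. total £12,740 + £0 = £12,740
Difference: |£14,000 − £12,740| = £1,260.

£1,260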